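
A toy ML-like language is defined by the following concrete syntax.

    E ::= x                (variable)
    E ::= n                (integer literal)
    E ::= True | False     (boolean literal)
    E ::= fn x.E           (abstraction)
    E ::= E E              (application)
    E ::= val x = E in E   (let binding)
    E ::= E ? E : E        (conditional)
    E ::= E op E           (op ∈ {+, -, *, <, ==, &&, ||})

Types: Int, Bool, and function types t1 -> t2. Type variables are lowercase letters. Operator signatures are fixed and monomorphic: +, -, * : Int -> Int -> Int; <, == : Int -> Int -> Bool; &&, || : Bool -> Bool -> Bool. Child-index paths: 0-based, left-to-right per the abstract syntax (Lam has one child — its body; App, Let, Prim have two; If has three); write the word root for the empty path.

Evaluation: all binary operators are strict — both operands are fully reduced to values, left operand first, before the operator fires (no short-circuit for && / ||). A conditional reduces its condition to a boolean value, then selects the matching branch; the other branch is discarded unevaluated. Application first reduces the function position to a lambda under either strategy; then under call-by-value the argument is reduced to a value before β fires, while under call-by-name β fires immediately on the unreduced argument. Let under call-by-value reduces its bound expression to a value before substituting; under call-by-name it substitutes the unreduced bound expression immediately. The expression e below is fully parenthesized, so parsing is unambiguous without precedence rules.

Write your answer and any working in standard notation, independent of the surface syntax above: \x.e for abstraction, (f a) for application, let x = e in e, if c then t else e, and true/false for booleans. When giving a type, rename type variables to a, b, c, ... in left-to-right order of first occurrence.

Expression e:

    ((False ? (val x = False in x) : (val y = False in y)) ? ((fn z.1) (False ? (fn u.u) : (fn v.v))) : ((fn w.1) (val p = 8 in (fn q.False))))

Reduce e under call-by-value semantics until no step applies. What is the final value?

Derivation:
step 0: (if (if false then (let x = false in x) else (let y = false in y)) then ((\z.1) (if false then (\u.u) else (\v.v))) else ((\w.1) (let p = 8 in (\q.false))))
step 1: [if@0] (if (let y = false in y) then ((\z.1) (if false then (\u.u) else (\v.v))) else ((\w.1) (let p = 8 in (\q.false))))
step 2: [let@0] (if false then ((\z.1) (if false then (\u.u) else (\v.v))) else ((\w.1) (let p = 8 in (\q.false))))
step 3: [if@root] ((\w.1) (let p = 8 in (\q.false)))
step 4: [let@1] ((\w.1) (\q.false))
step 5: [beta@root] 1

Answer: 1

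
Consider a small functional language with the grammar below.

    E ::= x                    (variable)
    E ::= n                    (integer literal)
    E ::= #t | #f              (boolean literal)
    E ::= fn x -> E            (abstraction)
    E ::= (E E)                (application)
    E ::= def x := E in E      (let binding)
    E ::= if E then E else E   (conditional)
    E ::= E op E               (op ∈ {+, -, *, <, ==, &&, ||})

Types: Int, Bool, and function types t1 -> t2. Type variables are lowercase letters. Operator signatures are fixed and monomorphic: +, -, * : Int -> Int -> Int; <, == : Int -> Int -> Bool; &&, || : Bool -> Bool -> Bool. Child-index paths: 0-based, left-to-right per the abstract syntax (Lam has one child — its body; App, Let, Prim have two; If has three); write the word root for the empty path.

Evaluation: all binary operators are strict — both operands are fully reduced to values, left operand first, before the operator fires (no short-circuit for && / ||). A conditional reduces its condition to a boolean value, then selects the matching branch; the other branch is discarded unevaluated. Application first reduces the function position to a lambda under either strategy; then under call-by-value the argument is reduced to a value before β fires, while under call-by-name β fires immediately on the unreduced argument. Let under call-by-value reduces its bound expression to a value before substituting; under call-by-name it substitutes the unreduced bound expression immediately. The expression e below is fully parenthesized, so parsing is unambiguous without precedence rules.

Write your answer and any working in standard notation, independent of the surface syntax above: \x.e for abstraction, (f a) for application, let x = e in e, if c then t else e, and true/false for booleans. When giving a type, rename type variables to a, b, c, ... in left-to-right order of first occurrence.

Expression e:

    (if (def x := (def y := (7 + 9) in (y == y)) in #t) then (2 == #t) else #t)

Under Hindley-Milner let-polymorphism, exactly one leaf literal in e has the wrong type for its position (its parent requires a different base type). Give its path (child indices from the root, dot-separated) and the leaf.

Answer: 1.1 : true

Derivation:
  unify Int ~ Int
  unify Int ~ Int
let y : Int
y : Int
  unify Int ~ Int
y : Int
  unify Int ~ Int
let x : Bool
  unify Bool ~ Bool
  unify Int ~ Int
  unify Bool ~ Int
  FAIL: mismatch Bool ~ Int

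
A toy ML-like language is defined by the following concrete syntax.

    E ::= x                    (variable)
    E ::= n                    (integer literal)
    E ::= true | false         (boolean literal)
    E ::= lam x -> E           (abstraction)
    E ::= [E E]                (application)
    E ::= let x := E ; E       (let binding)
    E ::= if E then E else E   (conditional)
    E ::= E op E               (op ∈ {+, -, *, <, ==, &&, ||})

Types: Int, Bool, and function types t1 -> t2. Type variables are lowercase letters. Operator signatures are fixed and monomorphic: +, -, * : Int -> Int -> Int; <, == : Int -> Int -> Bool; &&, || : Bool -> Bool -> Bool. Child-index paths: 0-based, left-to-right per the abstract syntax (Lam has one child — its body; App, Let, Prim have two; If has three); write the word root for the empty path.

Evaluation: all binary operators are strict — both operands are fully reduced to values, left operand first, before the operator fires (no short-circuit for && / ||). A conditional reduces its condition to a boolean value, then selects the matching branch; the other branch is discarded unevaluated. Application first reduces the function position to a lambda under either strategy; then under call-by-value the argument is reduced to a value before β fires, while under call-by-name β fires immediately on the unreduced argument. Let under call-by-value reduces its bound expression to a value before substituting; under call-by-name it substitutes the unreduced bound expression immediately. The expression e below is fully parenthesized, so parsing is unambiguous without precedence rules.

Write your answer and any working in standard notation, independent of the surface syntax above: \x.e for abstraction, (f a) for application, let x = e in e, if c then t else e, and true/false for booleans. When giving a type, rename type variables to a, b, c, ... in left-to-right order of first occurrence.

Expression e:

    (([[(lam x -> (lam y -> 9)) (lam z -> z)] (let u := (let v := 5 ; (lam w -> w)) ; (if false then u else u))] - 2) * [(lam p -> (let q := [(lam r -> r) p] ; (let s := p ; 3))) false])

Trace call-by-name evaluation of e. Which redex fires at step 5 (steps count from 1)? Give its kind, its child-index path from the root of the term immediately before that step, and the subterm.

Answer: let at 1 : (let q = ((\r.r) false) in (let s = false in 3))

Working:
step 0: (((((\x.(\y.9)) (\z.z)) (let u = (let v = 5 in (\w.w)) in (if false then u else u))) - 2) * ((\p.(let q = ((\r.r) p) in (let s = p in 3))) false))
step 1: [beta@0.0.0] ((((\y.9) (let u = (let v = 5 in (\w.w)) in (if false then u else u))) - 2) * ((\p.(let q = ((\r.r) p) in (let s = p in 3))) false))
step 2: [beta@0.0] ((9 - 2) * ((\p.(let q = ((\r.r) p) in (let s = p in 3))) false))
step 3: [delta@0] (7 * ((\p.(let q = ((\r.r) p) in (let s = p in 3))) false))
step 4: [beta@1] (7 * (let q = ((\r.r) false) in (let s = false in 3)))
step 5: [let@1] (7 * (let s = false in 3))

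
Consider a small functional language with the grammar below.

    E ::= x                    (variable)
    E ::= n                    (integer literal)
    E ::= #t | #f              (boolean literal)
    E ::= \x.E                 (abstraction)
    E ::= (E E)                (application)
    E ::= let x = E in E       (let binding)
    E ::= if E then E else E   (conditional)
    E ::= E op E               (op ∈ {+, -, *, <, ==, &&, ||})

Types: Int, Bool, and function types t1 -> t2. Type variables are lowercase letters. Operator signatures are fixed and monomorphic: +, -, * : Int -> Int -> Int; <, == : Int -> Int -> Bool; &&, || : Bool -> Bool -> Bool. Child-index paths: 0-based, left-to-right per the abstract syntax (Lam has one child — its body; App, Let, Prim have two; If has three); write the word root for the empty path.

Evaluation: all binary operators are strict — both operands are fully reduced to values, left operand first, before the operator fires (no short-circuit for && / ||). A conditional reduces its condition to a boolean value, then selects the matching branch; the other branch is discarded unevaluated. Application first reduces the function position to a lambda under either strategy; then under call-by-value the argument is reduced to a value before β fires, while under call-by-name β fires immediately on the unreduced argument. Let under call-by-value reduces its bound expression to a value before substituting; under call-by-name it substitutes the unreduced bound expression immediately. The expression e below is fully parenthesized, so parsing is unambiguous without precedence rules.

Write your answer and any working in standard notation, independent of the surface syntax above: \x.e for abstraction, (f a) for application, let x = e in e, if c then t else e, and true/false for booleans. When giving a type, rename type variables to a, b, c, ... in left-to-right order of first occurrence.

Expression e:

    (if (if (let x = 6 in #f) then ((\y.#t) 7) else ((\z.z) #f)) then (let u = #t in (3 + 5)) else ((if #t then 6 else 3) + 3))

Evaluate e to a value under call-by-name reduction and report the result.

Answer: 9

Derivation:
step 0: (if (if (let x = 6 in false) then ((\y.true) 7) else ((\z.z) false)) then (let u = true in (3 + 5)) else ((if true then 6 else 3) + 3))
step 1: [let@0.0] (if (if false then ((\y.true) 7) else ((\z.z) false)) then (let u = true in (3 + 5)) else ((if true then 6 else 3) + 3))
step 2: [if@0] (if ((\z.z) false) then (let u = true in (3 + 5)) else ((if true then 6 else 3) + 3))
step 3: [beta@0] (if false then (let u = true in (3 + 5)) else ((if true then 6 else 3) + 3))
step 4: [if@root] ((if true then 6 else 3) + 3)
step 5: [if@0] (6 + 3)
step 6: [delta@root] 9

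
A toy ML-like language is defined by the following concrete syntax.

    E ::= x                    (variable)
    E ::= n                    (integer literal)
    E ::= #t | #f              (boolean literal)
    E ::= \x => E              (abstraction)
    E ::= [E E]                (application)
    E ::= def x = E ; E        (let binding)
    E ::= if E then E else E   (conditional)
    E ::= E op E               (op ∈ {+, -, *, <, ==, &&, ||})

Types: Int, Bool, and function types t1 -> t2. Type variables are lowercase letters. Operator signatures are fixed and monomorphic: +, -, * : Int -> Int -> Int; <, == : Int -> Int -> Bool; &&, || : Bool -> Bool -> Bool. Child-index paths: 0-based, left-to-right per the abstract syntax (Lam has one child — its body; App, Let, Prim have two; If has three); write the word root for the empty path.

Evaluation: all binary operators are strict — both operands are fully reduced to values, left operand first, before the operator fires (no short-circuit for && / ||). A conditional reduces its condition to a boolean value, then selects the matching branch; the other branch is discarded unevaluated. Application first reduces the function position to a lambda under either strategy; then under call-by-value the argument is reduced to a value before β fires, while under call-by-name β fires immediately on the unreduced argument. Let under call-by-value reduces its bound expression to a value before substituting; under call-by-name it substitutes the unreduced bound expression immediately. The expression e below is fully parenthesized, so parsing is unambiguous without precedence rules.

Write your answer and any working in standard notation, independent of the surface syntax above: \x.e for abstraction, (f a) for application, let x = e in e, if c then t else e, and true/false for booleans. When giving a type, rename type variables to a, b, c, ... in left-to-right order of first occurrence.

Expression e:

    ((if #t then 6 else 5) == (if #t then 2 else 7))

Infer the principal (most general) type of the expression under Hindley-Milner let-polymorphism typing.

Answer: Bool

Derivation:
  unify Bool ~ Bool
  unify Int ~ Int
  unify Int ~ Int
  unify Bool ~ Bool
  unify Int ~ Int
  unify Int ~ Int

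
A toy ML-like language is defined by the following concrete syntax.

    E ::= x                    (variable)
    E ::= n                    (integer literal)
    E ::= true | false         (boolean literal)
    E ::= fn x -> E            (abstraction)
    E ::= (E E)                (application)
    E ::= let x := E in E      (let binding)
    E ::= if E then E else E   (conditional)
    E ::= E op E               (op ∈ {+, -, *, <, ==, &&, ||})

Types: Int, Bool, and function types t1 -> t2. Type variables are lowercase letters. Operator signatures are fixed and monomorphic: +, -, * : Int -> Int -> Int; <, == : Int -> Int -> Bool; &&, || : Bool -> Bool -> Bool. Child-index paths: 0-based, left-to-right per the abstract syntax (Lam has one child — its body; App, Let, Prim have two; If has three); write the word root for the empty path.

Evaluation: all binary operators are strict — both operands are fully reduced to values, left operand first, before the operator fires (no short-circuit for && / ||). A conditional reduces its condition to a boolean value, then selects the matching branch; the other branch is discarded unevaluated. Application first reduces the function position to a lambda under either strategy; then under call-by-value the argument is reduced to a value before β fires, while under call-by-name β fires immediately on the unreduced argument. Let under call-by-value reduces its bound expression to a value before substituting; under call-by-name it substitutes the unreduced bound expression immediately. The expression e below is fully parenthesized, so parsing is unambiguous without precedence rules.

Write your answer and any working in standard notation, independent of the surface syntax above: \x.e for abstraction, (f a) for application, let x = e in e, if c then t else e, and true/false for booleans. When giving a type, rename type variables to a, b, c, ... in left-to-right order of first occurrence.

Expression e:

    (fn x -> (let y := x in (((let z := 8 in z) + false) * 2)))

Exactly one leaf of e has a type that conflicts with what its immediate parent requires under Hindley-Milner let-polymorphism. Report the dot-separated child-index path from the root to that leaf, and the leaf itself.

Answer: 0.1.0.1 : false

Trace:
x : a
let y : a
let z : Int
z : Int
  unify Int ~ Int
  unify Bool ~ Int
  FAIL: mismatch Bool ~ Int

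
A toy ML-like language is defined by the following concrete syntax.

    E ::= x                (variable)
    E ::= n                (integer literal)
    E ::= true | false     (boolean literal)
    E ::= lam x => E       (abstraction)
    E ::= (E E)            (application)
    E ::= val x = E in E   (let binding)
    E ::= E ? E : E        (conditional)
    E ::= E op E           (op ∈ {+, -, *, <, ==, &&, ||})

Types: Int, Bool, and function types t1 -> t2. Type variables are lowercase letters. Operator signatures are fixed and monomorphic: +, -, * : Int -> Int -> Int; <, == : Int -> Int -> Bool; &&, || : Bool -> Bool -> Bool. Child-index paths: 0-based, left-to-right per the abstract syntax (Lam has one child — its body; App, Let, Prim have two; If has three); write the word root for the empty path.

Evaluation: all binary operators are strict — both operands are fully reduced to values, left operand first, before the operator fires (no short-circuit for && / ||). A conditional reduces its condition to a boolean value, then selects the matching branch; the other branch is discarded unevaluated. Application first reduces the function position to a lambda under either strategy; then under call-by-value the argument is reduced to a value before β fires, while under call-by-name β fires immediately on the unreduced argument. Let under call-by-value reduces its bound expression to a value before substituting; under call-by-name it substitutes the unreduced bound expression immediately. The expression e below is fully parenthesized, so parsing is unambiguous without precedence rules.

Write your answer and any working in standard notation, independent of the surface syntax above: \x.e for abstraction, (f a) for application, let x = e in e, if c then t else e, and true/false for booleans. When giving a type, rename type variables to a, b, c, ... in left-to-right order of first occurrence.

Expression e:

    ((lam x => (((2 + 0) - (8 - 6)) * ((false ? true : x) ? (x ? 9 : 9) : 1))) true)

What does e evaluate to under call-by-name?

Derivation:
step 0: ((\x.(((2 + 0) - (8 - 6)) * (if (if false then true else x) then (if x then 9 else 9) else 1))) true)
step 1: [beta@root] (((2 + 0) - (8 - 6)) * (if (if false then true else true) then (if true then 9 else 9) else 1))
step 2: [delta@0.0] ((2 - (8 - 6)) * (if (if false then true else true) then (if true then 9 else 9) else 1))
step 3: [delta@0.1] ((2 - 2) * (if (if false then true else true) then (if true then 9 else 9) else 1))
step 4: [delta@0] (0 * (if (if false then true else true) then (if true then 9 else 9) else 1))
step 5: [if@1.0] (0 * (if true then (if true then 9 else 9) else 1))
step 6: [if@1] (0 * (if true then 9 else 9))
step 7: [if@1] (0 * 9)
step 8: [delta@root] 0

Answer: 0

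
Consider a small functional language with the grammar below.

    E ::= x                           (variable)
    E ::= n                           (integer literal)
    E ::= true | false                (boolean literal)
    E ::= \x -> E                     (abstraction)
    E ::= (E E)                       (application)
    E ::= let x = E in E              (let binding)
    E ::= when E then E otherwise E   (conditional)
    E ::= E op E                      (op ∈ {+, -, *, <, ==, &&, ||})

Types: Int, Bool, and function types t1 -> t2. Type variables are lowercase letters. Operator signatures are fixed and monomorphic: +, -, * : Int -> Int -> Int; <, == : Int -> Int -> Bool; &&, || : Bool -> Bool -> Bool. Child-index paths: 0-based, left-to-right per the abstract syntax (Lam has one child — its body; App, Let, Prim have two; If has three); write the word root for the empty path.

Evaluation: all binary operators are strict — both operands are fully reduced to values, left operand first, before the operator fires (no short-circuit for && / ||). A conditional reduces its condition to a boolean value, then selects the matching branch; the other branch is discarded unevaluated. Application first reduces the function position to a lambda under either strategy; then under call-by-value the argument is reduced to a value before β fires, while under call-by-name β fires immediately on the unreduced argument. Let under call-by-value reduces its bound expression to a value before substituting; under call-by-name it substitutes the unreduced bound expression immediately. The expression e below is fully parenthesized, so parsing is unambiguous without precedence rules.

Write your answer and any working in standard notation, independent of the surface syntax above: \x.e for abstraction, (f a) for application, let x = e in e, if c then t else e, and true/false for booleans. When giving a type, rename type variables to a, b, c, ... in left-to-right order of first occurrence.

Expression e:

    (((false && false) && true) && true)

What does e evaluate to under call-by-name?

Trace:
step 0: (((false && false) && true) && true)
step 1: [delta@0.0] ((false && true) && true)
step 2: [delta@0] (false && true)
step 3: [delta@root] false

Answer: false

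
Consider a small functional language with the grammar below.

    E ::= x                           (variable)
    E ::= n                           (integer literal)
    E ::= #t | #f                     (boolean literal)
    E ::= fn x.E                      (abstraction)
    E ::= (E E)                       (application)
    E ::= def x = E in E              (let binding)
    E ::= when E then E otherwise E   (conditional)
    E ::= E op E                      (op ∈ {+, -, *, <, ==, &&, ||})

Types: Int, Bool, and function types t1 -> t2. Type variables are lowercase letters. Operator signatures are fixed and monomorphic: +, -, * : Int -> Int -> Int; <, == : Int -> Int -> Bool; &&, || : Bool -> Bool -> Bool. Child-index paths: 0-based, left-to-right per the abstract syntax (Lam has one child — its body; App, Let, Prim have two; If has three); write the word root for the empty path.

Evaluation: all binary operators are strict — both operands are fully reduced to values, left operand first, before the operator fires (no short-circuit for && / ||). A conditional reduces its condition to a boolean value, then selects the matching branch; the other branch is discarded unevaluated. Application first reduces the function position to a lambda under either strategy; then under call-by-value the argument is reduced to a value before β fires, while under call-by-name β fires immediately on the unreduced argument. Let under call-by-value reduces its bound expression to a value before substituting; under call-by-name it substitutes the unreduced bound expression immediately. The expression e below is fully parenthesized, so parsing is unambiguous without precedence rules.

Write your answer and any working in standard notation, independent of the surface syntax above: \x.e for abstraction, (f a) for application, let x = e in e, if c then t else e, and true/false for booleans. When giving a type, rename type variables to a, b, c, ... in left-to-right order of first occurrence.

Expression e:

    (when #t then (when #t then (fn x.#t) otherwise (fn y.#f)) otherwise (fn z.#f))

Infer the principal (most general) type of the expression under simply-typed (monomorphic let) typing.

Derivation:
  unify Bool ~ Bool
  unify Bool ~ Bool
\x._ : a -> Bool
\y._ : b -> Bool
  unify a -> Bool ~ b -> Bool
  unify a ~ b
  unify Bool ~ Bool
\z._ : c -> Bool
  unify b -> Bool ~ c -> Bool
  unify b ~ c
  unify Bool ~ Bool

Answer: a -> Bool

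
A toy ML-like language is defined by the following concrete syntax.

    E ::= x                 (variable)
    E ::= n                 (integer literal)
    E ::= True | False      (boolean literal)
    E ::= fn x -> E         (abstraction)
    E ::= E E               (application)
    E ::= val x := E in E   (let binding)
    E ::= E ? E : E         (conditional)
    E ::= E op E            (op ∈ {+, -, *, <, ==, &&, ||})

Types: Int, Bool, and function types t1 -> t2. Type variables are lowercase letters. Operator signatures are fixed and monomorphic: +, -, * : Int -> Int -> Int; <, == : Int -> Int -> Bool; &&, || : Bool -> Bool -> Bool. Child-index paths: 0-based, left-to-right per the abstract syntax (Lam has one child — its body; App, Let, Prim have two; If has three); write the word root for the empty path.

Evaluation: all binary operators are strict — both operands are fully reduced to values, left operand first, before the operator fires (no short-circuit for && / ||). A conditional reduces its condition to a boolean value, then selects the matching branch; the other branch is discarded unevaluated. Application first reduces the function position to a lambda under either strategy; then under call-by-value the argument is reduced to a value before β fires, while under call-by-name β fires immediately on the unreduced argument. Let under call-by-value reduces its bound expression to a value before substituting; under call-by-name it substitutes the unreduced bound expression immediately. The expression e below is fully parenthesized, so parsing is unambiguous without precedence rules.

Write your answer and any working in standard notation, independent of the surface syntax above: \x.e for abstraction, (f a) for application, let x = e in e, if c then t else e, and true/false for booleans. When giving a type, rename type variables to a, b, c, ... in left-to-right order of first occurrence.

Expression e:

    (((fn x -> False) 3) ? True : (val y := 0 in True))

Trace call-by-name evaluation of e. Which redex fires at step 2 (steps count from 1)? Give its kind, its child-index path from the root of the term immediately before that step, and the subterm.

Answer: if at root : (if false then true else (let y = 0 in true))

Trace:
step 0: (if ((\x.false) 3) then true else (let y = 0 in true))
step 1: [beta@0] (if false then true else (let y = 0 in true))
step 2: [if@root] (let y = 0 in true)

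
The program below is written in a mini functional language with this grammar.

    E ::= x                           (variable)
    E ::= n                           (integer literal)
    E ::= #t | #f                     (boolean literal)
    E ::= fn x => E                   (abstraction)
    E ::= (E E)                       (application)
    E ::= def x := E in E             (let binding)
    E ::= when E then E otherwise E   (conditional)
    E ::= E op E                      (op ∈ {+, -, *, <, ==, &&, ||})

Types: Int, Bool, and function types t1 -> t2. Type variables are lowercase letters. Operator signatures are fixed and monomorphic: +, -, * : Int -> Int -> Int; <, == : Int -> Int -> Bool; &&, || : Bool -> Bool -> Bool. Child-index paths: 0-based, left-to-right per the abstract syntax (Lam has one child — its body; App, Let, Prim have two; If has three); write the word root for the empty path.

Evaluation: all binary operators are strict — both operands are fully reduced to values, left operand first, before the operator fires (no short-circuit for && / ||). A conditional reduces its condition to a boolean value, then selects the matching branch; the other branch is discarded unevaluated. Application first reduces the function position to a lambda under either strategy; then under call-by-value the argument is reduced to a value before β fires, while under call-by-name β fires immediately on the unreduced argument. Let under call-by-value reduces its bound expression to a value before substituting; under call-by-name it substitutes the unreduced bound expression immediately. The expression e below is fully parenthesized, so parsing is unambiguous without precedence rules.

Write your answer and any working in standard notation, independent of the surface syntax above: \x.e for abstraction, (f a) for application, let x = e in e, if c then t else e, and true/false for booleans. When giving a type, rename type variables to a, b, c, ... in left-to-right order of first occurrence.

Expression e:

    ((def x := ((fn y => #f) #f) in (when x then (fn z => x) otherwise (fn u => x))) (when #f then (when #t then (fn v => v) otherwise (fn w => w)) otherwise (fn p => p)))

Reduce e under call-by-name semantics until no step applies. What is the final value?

Trace:
step 0: ((let x = ((\y.false) false) in (if x then (\z.x) else (\u.x))) (if false then (if true then (\v.v) else (\w.w)) else (\p.p)))
step 1: [let@0] ((if ((\y.false) false) then (\z.((\y.false) false)) else (\u.((\y.false) false))) (if false then (if true then (\v.v) else (\w.w)) else (\p.p)))
step 2: [beta@0.0] ((if false then (\z.((\y.false) false)) else (\u.((\y.false) false))) (if false then (if true then (\v.v) else (\w.w)) else (\p.p)))
step 3: [if@0] ((\u.((\y.false) false)) (if false then (if true then (\v.v) else (\w.w)) else (\p.p)))
step 4: [beta@root] ((\y.false) false)
step 5: [beta@root] false

Answer: false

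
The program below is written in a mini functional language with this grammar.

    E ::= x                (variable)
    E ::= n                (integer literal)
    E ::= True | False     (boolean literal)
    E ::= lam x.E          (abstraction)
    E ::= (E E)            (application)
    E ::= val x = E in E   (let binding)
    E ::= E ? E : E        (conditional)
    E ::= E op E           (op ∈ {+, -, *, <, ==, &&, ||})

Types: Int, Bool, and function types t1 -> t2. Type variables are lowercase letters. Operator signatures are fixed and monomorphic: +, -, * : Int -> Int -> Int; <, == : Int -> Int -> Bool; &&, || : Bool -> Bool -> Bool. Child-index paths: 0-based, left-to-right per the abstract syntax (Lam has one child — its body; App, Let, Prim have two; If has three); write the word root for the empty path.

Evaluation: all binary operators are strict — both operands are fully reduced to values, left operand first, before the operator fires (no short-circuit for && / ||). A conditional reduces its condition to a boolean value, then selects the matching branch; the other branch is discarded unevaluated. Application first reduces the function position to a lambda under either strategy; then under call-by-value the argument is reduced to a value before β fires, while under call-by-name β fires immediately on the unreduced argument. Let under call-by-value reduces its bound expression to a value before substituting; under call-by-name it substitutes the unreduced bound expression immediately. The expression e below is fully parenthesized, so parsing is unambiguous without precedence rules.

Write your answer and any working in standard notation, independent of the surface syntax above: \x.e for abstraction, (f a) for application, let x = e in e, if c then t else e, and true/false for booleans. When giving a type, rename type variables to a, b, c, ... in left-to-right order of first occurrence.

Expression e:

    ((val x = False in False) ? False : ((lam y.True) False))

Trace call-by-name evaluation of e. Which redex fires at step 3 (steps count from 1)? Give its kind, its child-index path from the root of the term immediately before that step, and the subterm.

Derivation:
step 0: (if (let x = false in false) then false else ((\y.true) false))
step 1: [let@0] (if false then false else ((\y.true) false))
step 2: [if@root] ((\y.true) false)
step 3: [beta@root] true

Answer: beta at root : ((\y.true) false)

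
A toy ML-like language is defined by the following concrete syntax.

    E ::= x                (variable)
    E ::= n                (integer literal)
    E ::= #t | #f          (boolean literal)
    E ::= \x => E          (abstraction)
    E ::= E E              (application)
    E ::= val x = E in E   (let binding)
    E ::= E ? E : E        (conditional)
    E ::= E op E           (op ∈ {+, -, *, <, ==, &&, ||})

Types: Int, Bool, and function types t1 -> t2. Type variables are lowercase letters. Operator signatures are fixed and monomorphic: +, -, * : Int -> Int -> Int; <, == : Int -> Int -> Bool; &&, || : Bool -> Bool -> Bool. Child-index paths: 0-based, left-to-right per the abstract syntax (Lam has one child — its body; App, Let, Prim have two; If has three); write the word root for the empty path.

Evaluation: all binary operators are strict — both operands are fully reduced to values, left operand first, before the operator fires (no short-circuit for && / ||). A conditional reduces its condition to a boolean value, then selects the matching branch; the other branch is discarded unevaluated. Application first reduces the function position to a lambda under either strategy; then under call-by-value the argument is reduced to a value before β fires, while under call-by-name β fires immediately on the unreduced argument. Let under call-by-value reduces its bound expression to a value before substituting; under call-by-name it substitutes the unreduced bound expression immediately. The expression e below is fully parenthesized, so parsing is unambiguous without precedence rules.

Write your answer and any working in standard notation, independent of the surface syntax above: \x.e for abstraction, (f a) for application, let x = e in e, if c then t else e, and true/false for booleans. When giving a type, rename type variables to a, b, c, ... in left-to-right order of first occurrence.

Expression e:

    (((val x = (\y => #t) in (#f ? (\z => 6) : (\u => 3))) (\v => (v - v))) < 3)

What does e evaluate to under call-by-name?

Answer: false

Derivation:
step 0: (((let x = (\y.true) in (if false then (\z.6) else (\u.3))) (\v.(v - v))) < 3)
step 1: [let@0.0] (((if false then (\z.6) else (\u.3)) (\v.(v - v))) < 3)
step 2: [if@0.0] (((\u.3) (\v.(v - v))) < 3)
step 3: [beta@0] (3 < 3)
step 4: [delta@root] false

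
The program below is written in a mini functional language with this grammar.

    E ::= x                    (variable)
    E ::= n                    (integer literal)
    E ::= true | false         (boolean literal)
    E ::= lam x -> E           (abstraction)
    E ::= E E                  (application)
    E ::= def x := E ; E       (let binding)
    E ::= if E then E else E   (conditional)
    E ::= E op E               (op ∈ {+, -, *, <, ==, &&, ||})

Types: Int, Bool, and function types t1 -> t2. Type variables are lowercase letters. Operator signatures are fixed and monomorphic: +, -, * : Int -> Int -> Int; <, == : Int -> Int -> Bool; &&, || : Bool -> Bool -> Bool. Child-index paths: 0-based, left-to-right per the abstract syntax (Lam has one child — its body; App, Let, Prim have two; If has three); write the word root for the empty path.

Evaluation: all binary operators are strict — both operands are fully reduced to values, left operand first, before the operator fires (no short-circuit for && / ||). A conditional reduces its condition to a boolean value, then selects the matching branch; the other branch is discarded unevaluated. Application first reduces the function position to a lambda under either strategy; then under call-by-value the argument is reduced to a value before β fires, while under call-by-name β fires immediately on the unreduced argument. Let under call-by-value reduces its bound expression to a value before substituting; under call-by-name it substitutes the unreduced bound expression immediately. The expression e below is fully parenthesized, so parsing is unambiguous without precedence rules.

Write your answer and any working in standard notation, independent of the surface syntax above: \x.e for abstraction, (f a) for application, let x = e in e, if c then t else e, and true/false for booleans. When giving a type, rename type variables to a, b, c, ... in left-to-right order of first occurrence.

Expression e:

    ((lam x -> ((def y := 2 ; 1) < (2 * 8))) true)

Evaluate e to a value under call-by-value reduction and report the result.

Answer: true

Derivation:
step 0: ((\x.((let y = 2 in 1) < (2 * 8))) true)
step 1: [beta@root] ((let y = 2 in 1) < (2 * 8))
step 2: [let@0] (1 < (2 * 8))
step 3: [delta@1] (1 < 16)
step 4: [delta@root] true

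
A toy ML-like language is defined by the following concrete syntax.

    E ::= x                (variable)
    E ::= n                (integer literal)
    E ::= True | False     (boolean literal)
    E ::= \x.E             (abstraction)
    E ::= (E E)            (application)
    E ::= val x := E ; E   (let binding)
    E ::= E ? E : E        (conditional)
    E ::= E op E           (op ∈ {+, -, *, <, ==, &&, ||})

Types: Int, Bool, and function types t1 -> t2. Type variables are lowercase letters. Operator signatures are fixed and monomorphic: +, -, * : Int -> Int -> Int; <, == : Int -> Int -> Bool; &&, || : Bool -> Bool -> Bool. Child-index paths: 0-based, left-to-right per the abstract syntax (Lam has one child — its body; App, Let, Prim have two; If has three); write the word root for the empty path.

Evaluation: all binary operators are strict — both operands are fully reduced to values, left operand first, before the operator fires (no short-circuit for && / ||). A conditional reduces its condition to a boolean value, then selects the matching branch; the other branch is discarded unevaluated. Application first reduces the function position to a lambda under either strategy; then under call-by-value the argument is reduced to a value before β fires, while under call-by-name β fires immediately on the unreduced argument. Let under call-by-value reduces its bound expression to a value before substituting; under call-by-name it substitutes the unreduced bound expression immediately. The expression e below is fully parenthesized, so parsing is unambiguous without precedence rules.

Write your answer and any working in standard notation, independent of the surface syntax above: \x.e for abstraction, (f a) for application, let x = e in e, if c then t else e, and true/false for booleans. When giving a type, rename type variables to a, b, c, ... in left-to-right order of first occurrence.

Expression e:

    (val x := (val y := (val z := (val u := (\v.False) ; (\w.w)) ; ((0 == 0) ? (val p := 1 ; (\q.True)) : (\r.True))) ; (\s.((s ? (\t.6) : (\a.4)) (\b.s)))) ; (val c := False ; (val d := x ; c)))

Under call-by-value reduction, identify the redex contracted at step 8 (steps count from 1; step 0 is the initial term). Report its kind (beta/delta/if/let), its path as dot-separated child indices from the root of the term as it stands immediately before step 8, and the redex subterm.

Answer: let at root : (let c = false in (let d = (\s.((if s then (\t.6) else (\a.4)) (\b.s))) in c))

Working:
step 0: (let x = (let y = (let z = (let u = (\v.false) in (\w.w)) in (if (0 == 0) then (let p = 1 in (\q.true)) else (\r.true))) in (\s.((if s then (\t.6) else (\a.4)) (\b.s)))) in (let c = false in (let d = x in c)))
step 1: [let@0.0.0] (let x = (let y = (let z = (\w.w) in (if (0 == 0) then (let p = 1 in (\q.true)) else (\r.true))) in (\s.((if s then (\t.6) else (\a.4)) (\b.s)))) in (let c = false in (let d = x in c)))
step 2: [let@0.0] (let x = (let y = (if (0 == 0) then (let p = 1 in (\q.true)) else (\r.true)) in (\s.((if s then (\t.6) else (\a.4)) (\b.s)))) in (let c = false in (let d = x in c)))
step 3: [delta@0.0.0] (let x = (let y = (if true then (let p = 1 in (\q.true)) else (\r.true)) in (\s.((if s then (\t.6) else (\a.4)) (\b.s)))) in (let c = false in (let d = x in c)))
step 4: [if@0.0] (let x = (let y = (let p = 1 in (\q.true)) in (\s.((if s then (\t.6) else (\a.4)) (\b.s)))) in (let c = false in (let d = x in c)))
step 5: [let@0.0] (let x = (let y = (\q.true) in (\s.((if s then (\t.6) else (\a.4)) (\b.s)))) in (let c = false in (let d = x in c)))
step 6: [let@0] (let x = (\s.((if s then (\t.6) else (\a.4)) (\b.s))) in (let c = false in (let d = x in c)))
step 7: [let@root] (let c = false in (let d = (\s.((if s then (\t.6) else (\a.4)) (\b.s))) in c))
step 8: [let@root] (let d = (\s.((if s then (\t.6) else (\a.4)) (\b.s))) in false)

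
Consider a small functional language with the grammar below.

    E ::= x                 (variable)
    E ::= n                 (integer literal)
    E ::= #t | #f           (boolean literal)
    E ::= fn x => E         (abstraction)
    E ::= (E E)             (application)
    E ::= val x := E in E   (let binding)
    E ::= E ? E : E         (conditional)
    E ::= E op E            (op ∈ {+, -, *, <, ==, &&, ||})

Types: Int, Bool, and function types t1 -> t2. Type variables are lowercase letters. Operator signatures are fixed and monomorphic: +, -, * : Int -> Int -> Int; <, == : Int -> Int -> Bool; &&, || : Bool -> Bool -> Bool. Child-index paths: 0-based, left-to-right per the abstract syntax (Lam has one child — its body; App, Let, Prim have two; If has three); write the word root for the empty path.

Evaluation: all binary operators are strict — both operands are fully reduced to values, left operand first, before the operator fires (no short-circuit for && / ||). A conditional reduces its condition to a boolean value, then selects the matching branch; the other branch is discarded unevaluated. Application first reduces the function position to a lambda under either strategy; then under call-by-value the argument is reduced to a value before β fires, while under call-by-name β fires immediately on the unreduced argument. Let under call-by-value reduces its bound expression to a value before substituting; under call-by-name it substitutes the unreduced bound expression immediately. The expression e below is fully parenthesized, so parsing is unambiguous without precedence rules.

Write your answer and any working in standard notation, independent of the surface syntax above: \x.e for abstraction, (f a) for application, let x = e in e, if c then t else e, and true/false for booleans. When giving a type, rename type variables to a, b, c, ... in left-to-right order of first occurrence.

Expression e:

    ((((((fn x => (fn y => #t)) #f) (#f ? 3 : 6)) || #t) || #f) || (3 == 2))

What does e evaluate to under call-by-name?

Working:
step 0: ((((((\x.(\y.true)) false) (if false then 3 else 6)) || true) || false) || (3 == 2))
step 1: [beta@0.0.0.0] (((((\y.true) (if false then 3 else 6)) || true) || false) || (3 == 2))
step 2: [beta@0.0.0] (((true || true) || false) || (3 == 2))
step 3: [delta@0.0] ((true || false) || (3 == 2))
step 4: [delta@0] (true || (3 == 2))
step 5: [delta@1] (true || false)
step 6: [delta@root] true

Answer: true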